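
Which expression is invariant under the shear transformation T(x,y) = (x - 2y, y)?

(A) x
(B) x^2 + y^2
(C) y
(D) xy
C

Under the shear T(x,y) = (x - 2y, y):
Substitute the transformed coordinates into each option and compare with the original:
(A) x  ->  (x - 2y) = x - 2y   [differs from x: not invariant]
(B) x^2 + y^2  ->  (x - 2y)^2 + (y)^2 = x^2 - 4xy + 5y^2   [differs from x^2 + y^2: not invariant]
(C) y  ->  (y) = y   [equals y: invariant]
(D) xy  ->  (x - 2y)(y) = xy - 2y^2   [differs from xy: not invariant]

Only option (C), y, is unchanged by the transformation.
A horizontal shear moves points parallel to the x-axis, so the y-coordinate (and any function of y alone) is unchanged.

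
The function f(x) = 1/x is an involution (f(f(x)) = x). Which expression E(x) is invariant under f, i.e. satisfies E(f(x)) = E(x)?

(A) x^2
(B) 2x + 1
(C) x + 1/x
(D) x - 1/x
C

Replace x by f(x) = 1/x in each option and simplify. As a quick numerical cross-check, also compare E(4) with E(f(4)) = E(1/4).

(A) x^2  ->  (1/x)^2 = x^(-2); check: E(4) = 16 but E(1/4) = 1/16.   [not invariant]
(B) 2x + 1  ->  2(1/x) + 1 = (x + 2)/x; check: E(4) = 9 but E(1/4) = 3/2.   [not invariant]
(C) x + 1/x  ->  (1/x) + 1/(1/x), which simplifies back to x + 1/x; check: E(4) = 17/4, E(1/4) = 17/4.   [invariant]
(D) x - 1/x  ->  (1/x) - 1/(1/x) = -x + 1/x; check: E(4) = 15/4 but E(1/4) = -15/4.   [not invariant]

Only (C) is unchanged. E is symmetric under swapping x with f(x) = 1/x, which is exactly what an involution does.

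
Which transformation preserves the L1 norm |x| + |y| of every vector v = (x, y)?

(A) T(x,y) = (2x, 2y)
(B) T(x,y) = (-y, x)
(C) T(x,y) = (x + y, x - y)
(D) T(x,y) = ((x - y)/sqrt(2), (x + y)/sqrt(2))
B

A transformation preserves a norm if ||T(v)|| = ||v|| for every v; a single vector where the norm changes rules an option out.

(A) T(x,y) = (2x, 2y): v = (1, 0) has norm |1| + |0| = 1, but T(v) = (2, 0) has norm 2 -- not preserved.
(B) T(x,y) = (-y, x): preserves the norm -- it only permutes the coordinates and/or flips signs, which leaves |x| + |y| unchanged.
(C) T(x,y) = (x + y, x - y): v = (1, 0) has norm |1| + |0| = 1, but T(v) = (1, 1) has norm 2 -- not preserved.
(D) T(x,y) = ((x - y)/sqrt(2), (x + y)/sqrt(2)): v = (1, 0) has norm |1| + |0| = 1, but T(v) = (sqrt(2)/2, sqrt(2)/2) has norm sqrt(2) -- not preserved.

Therefore the answer is (B).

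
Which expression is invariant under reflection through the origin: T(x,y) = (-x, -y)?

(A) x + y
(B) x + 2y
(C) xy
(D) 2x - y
C

The map is reflection through the origin: T(x,y) = (-x, -y).
Substitute the transformed coordinates into each option and compare with the original:
(A) x + y  ->  (-x) + (-y) = -x - y   [differs from x + y: not invariant]
(B) x + 2y  ->  (-x) + 2(-y) = -x - 2y   [differs from x + 2y: not invariant]
(C) xy  ->  (-x)(-y) = xy   [equals xy: invariant]
(D) 2x - y  ->  2(-x) - (-y) = -2x + y   [differs from 2x - y: not invariant]

Only option (C), xy, is unchanged by the transformation.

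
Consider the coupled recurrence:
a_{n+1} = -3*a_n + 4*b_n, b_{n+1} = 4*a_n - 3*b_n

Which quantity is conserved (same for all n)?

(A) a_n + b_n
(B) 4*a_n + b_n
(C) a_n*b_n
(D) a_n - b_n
A

Replace a_n by a_{n+1} = -3*a_n + 4*b_n and b_n by b_{n+1} = 4*a_n - 3*b_n in each option and simplify:
(A) a_n + b_n  ->  (-3*a_n + 4*b_n) + (4*a_n - 3*b_n) = a_n + b_n   [conserved]
(B) 4*a_n + b_n  ->  4*(-3*a_n + 4*b_n) + (4*a_n - 3*b_n) = -8*a_n + 13*b_n   [not conserved]
(C) a_n*b_n  ->  (-3*a_n + 4*b_n)*(4*a_n - 3*b_n) = -12*a_n^2 + 25*a_n*b_n - 12*b_n^2   [not conserved]
(D) a_n - b_n  ->  (-3*a_n + 4*b_n) - (4*a_n - 3*b_n) = -7*a_n + 7*b_n   [not conserved]

Only (A) a_n + b_n returns to itself after one step, so it is the conserved quantity.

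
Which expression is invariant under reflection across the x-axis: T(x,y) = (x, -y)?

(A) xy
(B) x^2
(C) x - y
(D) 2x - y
B

The map is reflection across the x-axis: T(x,y) = (x, -y).
Substitute the transformed coordinates into each option and compare with the original:
(A) xy  ->  (x)(-y) = -xy   [differs from xy: not invariant]
(B) x^2  ->  (x)^2 = x^2   [equals x^2: invariant]
(C) x - y  ->  (x) - (-y) = x + y   [differs from x - y: not invariant]
(D) 2x - y  ->  2(x) - (-y) = 2x + y   [differs from 2x - y: not invariant]

Only option (B), x^2, is unchanged by the transformation.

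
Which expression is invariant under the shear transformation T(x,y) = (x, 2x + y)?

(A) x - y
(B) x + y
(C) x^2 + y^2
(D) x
D

Under the shear T(x,y) = (x, 2x + y):
Substitute the transformed coordinates into each option and compare with the original:
(A) x - y  ->  (x) - (2x + y) = -x - y   [differs from x - y: not invariant]
(B) x + y  ->  (x) + (2x + y) = 3x + y   [differs from x + y: not invariant]
(C) x^2 + y^2  ->  (x)^2 + (2x + y)^2 = 5x^2 + 4xy + y^2   [differs from x^2 + y^2: not invariant]
(D) x  ->  (x) = x   [equals x: invariant]

Only option (D), x, is unchanged by the transformation.
A vertical shear moves points parallel to the y-axis, so the x-coordinate (and any function of x alone) is unchanged.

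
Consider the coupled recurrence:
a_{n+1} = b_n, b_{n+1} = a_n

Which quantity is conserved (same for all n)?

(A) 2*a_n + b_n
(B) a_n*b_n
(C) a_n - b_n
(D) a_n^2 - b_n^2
B

Replace a_n by a_{n+1} = b_n and b_n by b_{n+1} = a_n in each option and simplify:
(A) 2*a_n + b_n  ->  2*(b_n) + (a_n) = a_n + 2*b_n   [not conserved]
(B) a_n*b_n  ->  (b_n)*(a_n) = a_n*b_n   [conserved]
(C) a_n - b_n  ->  (b_n) - (a_n) = -a_n + b_n   [not conserved]
(D) a_n^2 - b_n^2  ->  (b_n)^2 - (a_n)^2 = -a_n^2 + b_n^2   [not conserved]

Only (B) a_n*b_n returns to itself after one step, so it is the conserved quantity.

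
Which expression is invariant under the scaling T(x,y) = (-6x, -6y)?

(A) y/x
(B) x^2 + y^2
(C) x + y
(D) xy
A

Under the uniform scaling T(x,y) = (-6x, -6y):
Substitute the transformed coordinates into each option and compare with the original:
(A) y/x  ->  (-6y)/(-6x) = y/x   [equals y/x: invariant]
(B) x^2 + y^2  ->  (-6x)^2 + (-6y)^2 = 36x^2 + 36y^2   [differs from x^2 + y^2: not invariant]
(C) x + y  ->  (-6x) + (-6y) = -6x - 6y   [differs from x + y: not invariant]
(D) xy  ->  (-6x)(-6y) = 36xy   [differs from xy: not invariant]

Only option (A), y/x, is unchanged by the transformation.
The common factor -6 cancels in a ratio of coordinates, while sums, products and sums of squares pick up factors of -6 or 36.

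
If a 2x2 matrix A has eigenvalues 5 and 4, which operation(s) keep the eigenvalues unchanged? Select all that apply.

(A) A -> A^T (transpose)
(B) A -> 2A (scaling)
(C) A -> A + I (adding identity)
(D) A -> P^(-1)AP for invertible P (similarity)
A and D

Eigenvalues are preserved by:
1. Similarity transformations: A -> P^(-1)AP (same characteristic polynomial)
2. Transpose: A^T has the same eigenvalues as A

Eigenvalues are NOT preserved by:
- Adding identity: eigenvalues become 5+1, 4+1
- Scaling: eigenvalues become 10, 8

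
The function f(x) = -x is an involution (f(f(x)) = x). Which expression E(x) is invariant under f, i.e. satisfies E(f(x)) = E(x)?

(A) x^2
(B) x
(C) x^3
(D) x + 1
A

Replace x by f(x) = -x in each option and simplify. As a quick numerical cross-check, also compare E(5) with E(f(5)) = E(-5).

(A) x^2  ->  (-x)^2, which simplifies back to x^2; check: E(5) = 25, E(-5) = 25.   [invariant]
(B) x  ->  (-x) = -x; check: E(5) = 5 but E(-5) = -5.   [not invariant]
(C) x^3  ->  (-x)^3 = -x^3; check: E(5) = 125 but E(-5) = -125.   [not invariant]
(D) x + 1  ->  (-x) + 1 = 1 - x; check: E(5) = 6 but E(-5) = -4.   [not invariant]

Only (A) is unchanged. E is symmetric under swapping x with f(x) = -x, which is exactly what an involution does.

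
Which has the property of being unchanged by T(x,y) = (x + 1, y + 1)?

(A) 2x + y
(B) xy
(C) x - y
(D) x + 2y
C

An expression E(x,y) is invariant under T if E(T(x,y)) = E(x,y). Here T(x,y) = (x + 1, y + 1).
Substitute the transformed coordinates into each option and compare with the original:
(A) 2x + y  ->  2(x + 1) + (y + 1) = 2x + y + 3   [differs from 2x + y: not invariant]
(B) xy  ->  (x + 1)(y + 1) = xy + x + y + 1   [differs from xy: not invariant]
(C) x - y  ->  (x + 1) - (y + 1) = x - y   [equals x - y: invariant]
(D) x + 2y  ->  (x + 1) + 2(y + 1) = x + 2y + 3   [differs from x + 2y: not invariant]

Only option (C), x - y, is unchanged by the transformation.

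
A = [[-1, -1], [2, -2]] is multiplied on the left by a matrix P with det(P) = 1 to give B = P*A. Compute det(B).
4

By the multiplicative property of determinants, det(B) = det(P*A) = det(P) * det(A) = det(A),
so the determinant is invariant under multiplication by any determinant-1 matrix; we just need det(A).

det(A) = (-1)(-2) - (-1)(2) = 2 - (-2) = 4

Therefore det(B) = 1 * 4 = 4.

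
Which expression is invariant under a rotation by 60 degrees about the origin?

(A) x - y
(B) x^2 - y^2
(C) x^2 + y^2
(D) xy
C

A rotation by 60 degrees sends (x, y) to (x/2 - sqrt(3)y/2, sqrt(3)x/2 + y/2).
Substitute the transformed coordinates into each option and compare with the original:
(A) x - y  ->  (x/2 - sqrt(3)y/2) - (sqrt(3)x/2 + y/2) = -sqrt(3)x/2 + x/2 - sqrt(3)y/2 - y/2   [differs from x - y: not invariant]
(B) x^2 - y^2  ->  (x/2 - sqrt(3)y/2)^2 - (sqrt(3)x/2 + y/2)^2 = -x^2/2 - sqrt(3)xy + y^2/2   [differs from x^2 - y^2: not invariant]
(C) x^2 + y^2  ->  (x/2 - sqrt(3)y/2)^2 + (sqrt(3)x/2 + y/2)^2 = x^2 + y^2   [equals x^2 + y^2: invariant]
(D) xy  ->  (x/2 - sqrt(3)y/2)(sqrt(3)x/2 + y/2) = sqrt(3)x^2/4 - xy/2 - sqrt(3)y^2/4   [differs from xy: not invariant]

Only option (C), x^2 + y^2, is unchanged by the transformation.
Geometrically, x^2 + y^2 is the squared distance from the origin, which every rotation about the origin preserves.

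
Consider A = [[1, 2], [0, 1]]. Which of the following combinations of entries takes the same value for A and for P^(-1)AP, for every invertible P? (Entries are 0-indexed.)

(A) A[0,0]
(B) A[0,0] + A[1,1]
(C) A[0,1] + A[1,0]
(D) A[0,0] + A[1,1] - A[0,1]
B

A[0,0] + A[1,1] is the trace of A. By the cyclic property of the trace, tr(P^(-1)AP) = tr(APP^(-1)) = tr(A), so it is the same for every matrix similar to A.

The other combinations are not similarity invariants. For example, take P = [[1, 1], [1, 2]] (det P = 1), so P^(-1) = [[2, -1], [-1, 1]] and
B = P^(-1)AP = [[5, 8], [-2, -3]].
Evaluating each option on A and on B:
(A) A[0,0]: 1 for A, 5 for B -> changes
(B) A[0,0] + A[1,1]: 2 for A, 2 for B -> unchanged
(C) A[0,1] + A[1,0]: 2 for A, 6 for B -> changes
(D) A[0,0] + A[1,1] - A[0,1]: 0 for A, -6 for B -> changes

Only (B) A[0,0] + A[1,1] = 2 survives (and it does so for every P, not just this one), so it is the invariant.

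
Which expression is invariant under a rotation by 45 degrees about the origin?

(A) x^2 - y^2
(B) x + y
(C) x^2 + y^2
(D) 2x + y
C

A rotation by 45 degrees sends (x, y) to (sqrt(2)x/2 - sqrt(2)y/2, sqrt(2)x/2 + sqrt(2)y/2).
Substitute the transformed coordinates into each option and compare with the original:
(A) x^2 - y^2  ->  (sqrt(2)x/2 - sqrt(2)y/2)^2 - (sqrt(2)x/2 + sqrt(2)y/2)^2 = -2xy   [differs from x^2 - y^2: not invariant]
(B) x + y  ->  (sqrt(2)x/2 - sqrt(2)y/2) + (sqrt(2)x/2 + sqrt(2)y/2) = sqrt(2)x   [differs from x + y: not invariant]
(C) x^2 + y^2  ->  (sqrt(2)x/2 - sqrt(2)y/2)^2 + (sqrt(2)x/2 + sqrt(2)y/2)^2 = x^2 + y^2   [equals x^2 + y^2: invariant]
(D) 2x + y  ->  2(sqrt(2)x/2 - sqrt(2)y/2) + (sqrt(2)x/2 + sqrt(2)y/2) = 3sqrt(2)x/2 - sqrt(2)y/2   [differs from 2x + y: not invariant]

Only option (C), x^2 + y^2, is unchanged by the transformation.
Geometrically, x^2 + y^2 is the squared distance from the origin, which every rotation about the origin preserves.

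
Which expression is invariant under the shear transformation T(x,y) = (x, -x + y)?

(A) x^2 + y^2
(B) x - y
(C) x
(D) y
C

Under the shear T(x,y) = (x, -x + y):
Substitute the transformed coordinates into each option and compare with the original:
(A) x^2 + y^2  ->  (x)^2 + (-x + y)^2 = 2x^2 - 2xy + y^2   [differs from x^2 + y^2: not invariant]
(B) x - y  ->  (x) - (-x + y) = 2x - y   [differs from x - y: not invariant]
(C) x  ->  (x) = x   [equals x: invariant]
(D) y  ->  (-x + y) = -x + y   [differs from y: not invariant]

Only option (C), x, is unchanged by the transformation.
A vertical shear moves points parallel to the y-axis, so the x-coordinate (and any function of x alone) is unchanged.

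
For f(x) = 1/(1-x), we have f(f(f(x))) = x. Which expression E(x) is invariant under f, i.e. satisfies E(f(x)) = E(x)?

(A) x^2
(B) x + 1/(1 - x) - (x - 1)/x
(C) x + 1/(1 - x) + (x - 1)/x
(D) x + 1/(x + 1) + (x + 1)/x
C

Replace x by f(x) = 1/(1 - x) in each option and simplify. As a quick numerical cross-check, also compare E(4) with E(f(4)) = E(-1/3).

(A) x^2  ->  (1/(1 - x))^2 = (x - 1)^(-2); check: E(4) = 16 but E(-1/3) = 1/9.   [not invariant]
(B) x + 1/(1 - x) - (x - 1)/x  ->  (1/(1 - x)) + 1/(1 - (1/(1 - x))) - ((1/(1 - x)) - 1)/(1/(1 - x)) = (x^2(1 - x) - x + (x - 1)^2)/(x(x - 1)); check: E(4) = 35/12 but E(-1/3) = -43/12.   [not invariant]
(C) x + 1/(1 - x) + (x - 1)/x  ->  (1/(1 - x)) + 1/(1 - (1/(1 - x))) + ((1/(1 - x)) - 1)/(1/(1 - x)), which simplifies back to x + 1/(1 - x) + (x - 1)/x; check: E(4) = 53/12, E(-1/3) = 53/12.   [invariant]
(D) x + 1/(x + 1) + (x + 1)/x  ->  (1/(1 - x)) + 1/((1/(1 - x)) + 1) + ((1/(1 - x)) + 1)/(1/(1 - x)) = (-x^3 + 6x^2 - 11x + 7)/(x^2 - 3x + 2); check: E(4) = 109/20 but E(-1/3) = -5/6.   [not invariant]

Only (C) is unchanged. Indeed f(f(x)) = 1/(1 - 1/(1-x)) = (1-x)/(-x) = (x-1)/x, so E(x) = x + f(x) + f(f(x)) is the sum over the whole 3-cycle; applying f just permutes the three terms cyclically (x -> f(x) -> f(f(x)) -> x), leaving the sum unchanged.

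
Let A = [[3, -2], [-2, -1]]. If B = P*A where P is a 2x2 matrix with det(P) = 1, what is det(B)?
-7

By the multiplicative property of determinants, det(B) = det(P*A) = det(P) * det(A) = det(A),
so the determinant is invariant under multiplication by any determinant-1 matrix; we just need det(A).

det(A) = (3)(-1) - (-2)(-2) = -3 - 4 = -7

Therefore det(B) = 1 * (-7) = -7.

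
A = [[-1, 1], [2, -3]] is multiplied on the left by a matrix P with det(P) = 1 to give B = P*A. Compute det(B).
1

By the multiplicative property of determinants, det(B) = det(P*A) = det(P) * det(A) = det(A),
so the determinant is invariant under multiplication by any determinant-1 matrix; we just need det(A).

det(A) = (-1)(-3) - (1)(2) = 3 - 2 = 1

Therefore det(B) = 1 * 1 = 1.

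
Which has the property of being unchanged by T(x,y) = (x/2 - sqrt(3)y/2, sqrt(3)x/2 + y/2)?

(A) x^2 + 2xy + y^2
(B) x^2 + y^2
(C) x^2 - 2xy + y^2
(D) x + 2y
B

An expression E(x,y) is invariant under T if E(T(x,y)) = E(x,y). Here T(x,y) = (x/2 - sqrt(3)y/2, sqrt(3)x/2 + y/2).
Substitute the transformed coordinates into each option and compare with the original:
(A) x^2 + 2xy + y^2  ->  (x/2 - sqrt(3)y/2)^2 + 2(x/2 - sqrt(3)y/2)(sqrt(3)x/2 + y/2) + (sqrt(3)x/2 + y/2)^2 = sqrt(3)x^2/2 + x^2 - xy - sqrt(3)y^2/2 + y^2   [differs from x^2 + 2xy + y^2: not invariant]
(B) x^2 + y^2  ->  (x/2 - sqrt(3)y/2)^2 + (sqrt(3)x/2 + y/2)^2 = x^2 + y^2   [equals x^2 + y^2: invariant]
(C) x^2 - 2xy + y^2  ->  (x/2 - sqrt(3)y/2)^2 - 2(x/2 - sqrt(3)y/2)(sqrt(3)x/2 + y/2) + (sqrt(3)x/2 + y/2)^2 = -sqrt(3)x^2/2 + x^2 + xy + sqrt(3)y^2/2 + y^2   [differs from x^2 - 2xy + y^2: not invariant]
(D) x + 2y  ->  (x/2 - sqrt(3)y/2) + 2(sqrt(3)x/2 + y/2) = x/2 + sqrt(3)x - sqrt(3)y/2 + y   [differs from x + 2y: not invariant]

Only option (B), x^2 + y^2, is unchanged by the transformation.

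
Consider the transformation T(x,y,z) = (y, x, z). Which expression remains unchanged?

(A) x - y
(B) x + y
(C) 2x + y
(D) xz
B

Apply T(x,y,z) = (y, x, z) to each option, i.e. replace (x, y, z) by the transformed coordinates.
Substitute the transformed coordinates into each option and compare with the original:
(A) x - y  ->  (y) - (x) = -x + y   [differs from x - y: not invariant]
(B) x + y  ->  (y) + (x) = x + y   [equals x + y: invariant]
(C) 2x + y  ->  2(y) + (x) = x + 2y   [differs from 2x + y: not invariant]
(D) xz  ->  (y)(z) = yz   [differs from xz: not invariant]

Only option (B), x + y, is unchanged by the transformation.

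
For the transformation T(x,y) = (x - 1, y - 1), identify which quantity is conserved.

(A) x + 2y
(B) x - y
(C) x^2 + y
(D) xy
B

An expression E(x,y) is invariant under T if E(T(x,y)) = E(x,y). Here T(x,y) = (x - 1, y - 1).
Substitute the transformed coordinates into each option and compare with the original:
(A) x + 2y  ->  (x - 1) + 2(y - 1) = x + 2y - 3   [differs from x + 2y: not invariant]
(B) x - y  ->  (x - 1) - (y - 1) = x - y   [equals x - y: invariant]
(C) x^2 + y  ->  (x - 1)^2 + (y - 1) = x^2 - 2x + y   [differs from x^2 + y: not invariant]
(D) xy  ->  (x - 1)(y - 1) = xy - x - y + 1   [differs from xy: not invariant]

Only option (B), x - y, is unchanged by the transformation.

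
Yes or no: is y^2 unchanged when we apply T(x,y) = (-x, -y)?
Yes

Substitute T(x,y) = (-x, -y) into the expression and compare with the original.

Original: y^2
After applying T: (-y)^2 = y^2

This is identical to the original y^2, so the expression is invariant.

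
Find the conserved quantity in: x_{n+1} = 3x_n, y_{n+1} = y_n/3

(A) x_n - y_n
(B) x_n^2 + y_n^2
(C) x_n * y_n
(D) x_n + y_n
C

For the recurrence x_{n+1} = 3x_n, y_{n+1} = y_n/3:

x_{n+1} * y_{n+1} = (3x_n) * (y_n/3) = x_n * y_n
The product is conserved.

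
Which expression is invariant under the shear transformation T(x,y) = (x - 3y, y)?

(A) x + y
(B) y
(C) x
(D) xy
B

Under the shear T(x,y) = (x - 3y, y):
Substitute the transformed coordinates into each option and compare with the original:
(A) x + y  ->  (x - 3y) + (y) = x - 2y   [differs from x + y: not invariant]
(B) y  ->  (y) = y   [equals y: invariant]
(C) x  ->  (x - 3y) = x - 3y   [differs from x: not invariant]
(D) xy  ->  (x - 3y)(y) = xy - 3y^2   [differs from xy: not invariant]

Only option (B), y, is unchanged by the transformation.
A horizontal shear moves points parallel to the x-axis, so the y-coordinate (and any function of y alone) is unchanged.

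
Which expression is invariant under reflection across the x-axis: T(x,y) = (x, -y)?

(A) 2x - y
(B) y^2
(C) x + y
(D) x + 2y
B

The map is reflection across the x-axis: T(x,y) = (x, -y).
Substitute the transformed coordinates into each option and compare with the original:
(A) 2x - y  ->  2(x) - (-y) = 2x + y   [differs from 2x - y: not invariant]
(B) y^2  ->  (-y)^2 = y^2   [equals y^2: invariant]
(C) x + y  ->  (x) + (-y) = x - y   [differs from x + y: not invariant]
(D) x + 2y  ->  (x) + 2(-y) = x - 2y   [differs from x + 2y: not invariant]

Only option (B), y^2, is unchanged by the transformation.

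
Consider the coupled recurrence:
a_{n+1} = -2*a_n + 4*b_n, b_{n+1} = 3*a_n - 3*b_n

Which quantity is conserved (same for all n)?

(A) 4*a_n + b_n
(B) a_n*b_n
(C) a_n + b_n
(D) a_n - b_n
C

Replace a_n by a_{n+1} = -2*a_n + 4*b_n and b_n by b_{n+1} = 3*a_n - 3*b_n in each option and simplify:
(A) 4*a_n + b_n  ->  4*(-2*a_n + 4*b_n) + (3*a_n - 3*b_n) = -5*a_n + 13*b_n   [not conserved]
(B) a_n*b_n  ->  (-2*a_n + 4*b_n)*(3*a_n - 3*b_n) = -6*a_n^2 + 18*a_n*b_n - 12*b_n^2   [not conserved]
(C) a_n + b_n  ->  (-2*a_n + 4*b_n) + (3*a_n - 3*b_n) = a_n + b_n   [conserved]
(D) a_n - b_n  ->  (-2*a_n + 4*b_n) - (3*a_n - 3*b_n) = -5*a_n + 7*b_n   [not conserved]

Only (C) a_n + b_n returns to itself after one step, so it is the conserved quantity.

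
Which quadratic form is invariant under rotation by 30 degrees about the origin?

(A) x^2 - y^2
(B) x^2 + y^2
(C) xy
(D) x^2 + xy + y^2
B

Rotation by 30 degrees sends (x, y) to (sqrt(3)x/2 - y/2, x/2 + sqrt(3)y/2).
Substitute the transformed coordinates into each option and compare with the original:
(A) x^2 - y^2  ->  (sqrt(3)x/2 - y/2)^2 - (x/2 + sqrt(3)y/2)^2 = x^2/2 - sqrt(3)xy - y^2/2   [differs from x^2 - y^2: not invariant]
(B) x^2 + y^2  ->  (sqrt(3)x/2 - y/2)^2 + (x/2 + sqrt(3)y/2)^2 = x^2 + y^2   [equals x^2 + y^2: invariant]
(C) xy  ->  (sqrt(3)x/2 - y/2)(x/2 + sqrt(3)y/2) = sqrt(3)x^2/4 + xy/2 - sqrt(3)y^2/4   [differs from xy: not invariant]
(D) x^2 + xy + y^2  ->  (sqrt(3)x/2 - y/2)^2 + (sqrt(3)x/2 - y/2)(x/2 + sqrt(3)y/2) + (x/2 + sqrt(3)y/2)^2 = sqrt(3)x^2/4 + x^2 + xy/2 - sqrt(3)y^2/4 + y^2   [differs from x^2 + xy + y^2: not invariant]

Only option (B), x^2 + y^2, is unchanged by the transformation.
x^2 + y^2 is the squared distance from the origin, which rotations preserve.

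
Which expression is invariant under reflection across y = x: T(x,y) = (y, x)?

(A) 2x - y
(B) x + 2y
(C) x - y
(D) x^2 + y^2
D

The map is reflection across y = x: T(x,y) = (y, x).
Substitute the transformed coordinates into each option and compare with the original:
(A) 2x - y  ->  2(y) - (x) = -x + 2y   [differs from 2x - y: not invariant]
(B) x + 2y  ->  (y) + 2(x) = 2x + y   [differs from x + 2y: not invariant]
(C) x - y  ->  (y) - (x) = -x + y   [differs from x - y: not invariant]
(D) x^2 + y^2  ->  (y)^2 + (x)^2 = x^2 + y^2   [equals x^2 + y^2: invariant]

Only option (D), x^2 + y^2, is unchanged by the transformation.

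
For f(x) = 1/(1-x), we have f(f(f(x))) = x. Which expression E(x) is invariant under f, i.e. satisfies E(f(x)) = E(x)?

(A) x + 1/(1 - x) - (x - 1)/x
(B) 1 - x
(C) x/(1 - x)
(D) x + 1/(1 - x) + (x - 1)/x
D

Replace x by f(x) = 1/(1 - x) in each option and simplify. As a quick numerical cross-check, also compare E(4) with E(f(4)) = E(-1/3).

(A) x + 1/(1 - x) - (x - 1)/x  ->  (1/(1 - x)) + 1/(1 - (1/(1 - x))) - ((1/(1 - x)) - 1)/(1/(1 - x)) = (x^2(1 - x) - x + (x - 1)^2)/(x(x - 1)); check: E(4) = 35/12 but E(-1/3) = -43/12.   [not invariant]
(B) 1 - x  ->  1 - (1/(1 - x)) = x/(x - 1); check: E(4) = -3 but E(-1/3) = 4/3.   [not invariant]
(C) x/(1 - x)  ->  (1/(1 - x))/(1 - (1/(1 - x))) = -1/x; check: E(4) = -4/3 but E(-1/3) = -1/4.   [not invariant]
(D) x + 1/(1 - x) + (x - 1)/x  ->  (1/(1 - x)) + 1/(1 - (1/(1 - x))) + ((1/(1 - x)) - 1)/(1/(1 - x)), which simplifies back to x + 1/(1 - x) + (x - 1)/x; check: E(4) = 53/12, E(-1/3) = 53/12.   [invariant]

Only (D) is unchanged. Indeed f(f(x)) = 1/(1 - 1/(1-x)) = (1-x)/(-x) = (x-1)/x, so E(x) = x + f(x) + f(f(x)) is the sum over the whole 3-cycle; applying f just permutes the three terms cyclically (x -> f(x) -> f(f(x)) -> x), leaving the sum unchanged.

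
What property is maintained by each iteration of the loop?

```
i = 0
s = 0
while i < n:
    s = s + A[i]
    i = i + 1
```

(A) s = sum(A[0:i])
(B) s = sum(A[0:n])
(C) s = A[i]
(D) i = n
A

A loop invariant must hold before the first iteration and be re-established by every execution of the body.

(A) s = sum(A[0:i]): Initially i = 0 and s = 0 = sum of the empty slice A[0:0]. If s = sum(A[0:i]) holds at the top of an iteration, the body sets s to sum(A[0:i]) + A[i] = sum(A[0:i+1]) and then i to i+1, so s = sum(A[0:i]) holds again. At exit i = n, giving s = sum(A[0:n]).

The other options fail:
(B) s = sum(A[0:n]): false before the loop (s = 0, not the full sum) -- it only becomes true at exit.
(C) s = A[i]: after the first iteration s = A[0] but i = 1, so s = A[i] compares s with the wrong element (and fails in general).
(D) i = n: false initially (i = 0); it is the exit condition, not an invariant.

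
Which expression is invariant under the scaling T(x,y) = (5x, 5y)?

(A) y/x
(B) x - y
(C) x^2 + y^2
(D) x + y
A

Under the uniform scaling T(x,y) = (5x, 5y):
Substitute the transformed coordinates into each option and compare with the original:
(A) y/x  ->  (5y)/(5x) = y/x   [equals y/x: invariant]
(B) x - y  ->  (5x) - (5y) = 5x - 5y   [differs from x - y: not invariant]
(C) x^2 + y^2  ->  (5x)^2 + (5y)^2 = 25x^2 + 25y^2   [differs from x^2 + y^2: not invariant]
(D) x + y  ->  (5x) + (5y) = 5x + 5y   [differs from x + y: not invariant]

Only option (A), y/x, is unchanged by the transformation.
The common factor 5 cancels in a ratio of coordinates, while sums, products and sums of squares pick up factors of 5 or 25.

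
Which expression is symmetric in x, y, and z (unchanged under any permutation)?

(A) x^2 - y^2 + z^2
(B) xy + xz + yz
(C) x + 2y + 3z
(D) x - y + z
B

A symmetric expression is unchanged when the variables are permuted; here the transformation to test is the swap (x, y) -> (y, x).
A symmetric expression must survive every permutation; the single swap x <-> y already eliminates the distractors, and the keyed expression is also unchanged by x <-> z and y <-> z (each variable enters it in exactly the same way).
Substitute the transformed coordinates into each option and compare with the original:
(A) x^2 - y^2 + z^2  ->  (y)^2 - (x)^2 + z^2 = -x^2 + y^2 + z^2   [differs from x^2 - y^2 + z^2: not invariant]
(B) xy + xz + yz  ->  (y)(x) + (y)z + (x)z = xy + xz + yz   [equals xy + xz + yz: invariant]
(C) x + 2y + 3z  ->  (y) + 2(x) + 3z = 2x + y + 3z   [differs from x + 2y + 3z: not invariant]
(D) x - y + z  ->  (y) - (x) + z = -x + y + z   [differs from x - y + z: not invariant]

Only option (B), xy + xz + yz, is unchanged by the transformation.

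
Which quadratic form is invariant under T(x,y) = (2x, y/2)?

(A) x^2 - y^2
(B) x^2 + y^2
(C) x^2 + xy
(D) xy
D

T multiplies x by 2 and divides y by 2.
Substitute the transformed coordinates into each option and compare with the original:
(A) x^2 - y^2  ->  (2x)^2 - (y/2)^2 = 4x^2 - y^2/4   [differs from x^2 - y^2: not invariant]
(B) x^2 + y^2  ->  (2x)^2 + (y/2)^2 = 4x^2 + y^2/4   [differs from x^2 + y^2: not invariant]
(C) x^2 + xy  ->  (2x)^2 + (2x)(y/2) = 4x^2 + xy   [differs from x^2 + xy: not invariant]
(D) xy  ->  (2x)(y/2) = xy   [equals xy: invariant]

Only option (D), xy, is unchanged by the transformation.
The factors 2 and 1/2 cancel only in the pure product xy.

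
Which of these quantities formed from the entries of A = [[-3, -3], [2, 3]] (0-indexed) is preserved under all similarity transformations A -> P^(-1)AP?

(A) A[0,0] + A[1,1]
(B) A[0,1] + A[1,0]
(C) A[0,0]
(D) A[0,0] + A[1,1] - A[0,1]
A

A[0,0] + A[1,1] is the trace of A. By the cyclic property of the trace, tr(P^(-1)AP) = tr(APP^(-1)) = tr(A), so it is the same for every matrix similar to A.

The other combinations are not similarity invariants. For example, take P = [[1, 2], [0, 1]] (det P = 1), so P^(-1) = [[1, -2], [0, 1]] and
B = P^(-1)AP = [[-7, -23], [2, 7]].
Evaluating each option on A and on B:
(A) A[0,0] + A[1,1]: 0 for A, 0 for B -> unchanged
(B) A[0,1] + A[1,0]: -1 for A, -21 for B -> changes
(C) A[0,0]: -3 for A, -7 for B -> changes
(D) A[0,0] + A[1,1] - A[0,1]: 3 for A, 23 for B -> changes

Only (A) A[0,0] + A[1,1] = 0 survives (and it does so for every P, not just this one), so it is the invariant.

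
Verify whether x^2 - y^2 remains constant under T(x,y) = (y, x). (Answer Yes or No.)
No

Substitute T(x,y) = (y, x) into the expression and compare with the original.

Original: x^2 - y^2
After applying T: (y)^2 - (x)^2 = -x^2 + y^2

This differs from the original x^2 - y^2 (difference: -2x^2 + 2y^2), so the expression is NOT invariant.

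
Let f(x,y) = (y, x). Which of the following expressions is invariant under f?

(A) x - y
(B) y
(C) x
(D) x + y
D

For f(x,y) = (y, x):
After applying f: x' = y, y' = x. So x' + y' = y + x = x + y.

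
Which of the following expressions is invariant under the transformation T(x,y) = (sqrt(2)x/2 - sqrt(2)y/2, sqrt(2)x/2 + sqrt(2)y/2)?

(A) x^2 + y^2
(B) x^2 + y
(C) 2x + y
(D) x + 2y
A

An expression E(x,y) is invariant under T if E(T(x,y)) = E(x,y). Here T(x,y) = (sqrt(2)x/2 - sqrt(2)y/2, sqrt(2)x/2 + sqrt(2)y/2).
Substitute the transformed coordinates into each option and compare with the original:
(A) x^2 + y^2  ->  (sqrt(2)x/2 - sqrt(2)y/2)^2 + (sqrt(2)x/2 + sqrt(2)y/2)^2 = x^2 + y^2   [equals x^2 + y^2: invariant]
(B) x^2 + y  ->  (sqrt(2)x/2 - sqrt(2)y/2)^2 + (sqrt(2)x/2 + sqrt(2)y/2) = x^2/2 - xy + sqrt(2)x/2 + y^2/2 + sqrt(2)y/2   [differs from x^2 + y: not invariant]
(C) 2x + y  ->  2(sqrt(2)x/2 - sqrt(2)y/2) + (sqrt(2)x/2 + sqrt(2)y/2) = 3sqrt(2)x/2 - sqrt(2)y/2   [differs from 2x + y: not invariant]
(D) x + 2y  ->  (sqrt(2)x/2 - sqrt(2)y/2) + 2(sqrt(2)x/2 + sqrt(2)y/2) = 3sqrt(2)x/2 + sqrt(2)y/2   [differs from x + 2y: not invariant]

Only option (A), x^2 + y^2, is unchanged by the transformation.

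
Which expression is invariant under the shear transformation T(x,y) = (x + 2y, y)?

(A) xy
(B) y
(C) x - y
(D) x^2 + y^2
B

Under the shear T(x,y) = (x + 2y, y):
Substitute the transformed coordinates into each option and compare with the original:
(A) xy  ->  (x + 2y)(y) = xy + 2y^2   [differs from xy: not invariant]
(B) y  ->  (y) = y   [equals y: invariant]
(C) x - y  ->  (x + 2y) - (y) = x + y   [differs from x - y: not invariant]
(D) x^2 + y^2  ->  (x + 2y)^2 + (y)^2 = x^2 + 4xy + 5y^2   [differs from x^2 + y^2: not invariant]

Only option (B), y, is unchanged by the transformation.
A horizontal shear moves points parallel to the x-axis, so the y-coordinate (and any function of y alone) is unchanged.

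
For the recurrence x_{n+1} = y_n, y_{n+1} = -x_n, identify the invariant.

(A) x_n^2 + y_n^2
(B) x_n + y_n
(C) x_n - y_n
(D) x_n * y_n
A

For the recurrence x_{n+1} = y_n, y_{n+1} = -x_n:

x_{n+1}^2 + y_{n+1}^2 = y_n^2 + (-x_n)^2 = x_n^2 + y_n^2
The sum of squares is conserved (like energy in a harmonic oscillator).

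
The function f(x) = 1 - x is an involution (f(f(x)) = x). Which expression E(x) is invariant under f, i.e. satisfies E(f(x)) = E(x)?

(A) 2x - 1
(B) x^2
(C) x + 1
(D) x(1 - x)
D

Replace x by f(x) = 1 - x in each option and simplify. As a quick numerical cross-check, also compare E(3) with E(f(3)) = E(-2).

(A) 2x - 1  ->  2(1 - x) - 1 = 1 - 2x; check: E(3) = 5 but E(-2) = -5.   [not invariant]
(B) x^2  ->  (1 - x)^2 = (x - 1)^2; check: E(3) = 9 but E(-2) = 4.   [not invariant]
(C) x + 1  ->  (1 - x) + 1 = 2 - x; check: E(3) = 4 but E(-2) = -1.   [not invariant]
(D) x(1 - x)  ->  (1 - x)(1 - (1 - x)), which simplifies back to x(1 - x); check: E(3) = -6, E(-2) = -6.   [invariant]

Only (D) is unchanged. E is symmetric under swapping x with f(x) = 1 - x, which is exactly what an involution does.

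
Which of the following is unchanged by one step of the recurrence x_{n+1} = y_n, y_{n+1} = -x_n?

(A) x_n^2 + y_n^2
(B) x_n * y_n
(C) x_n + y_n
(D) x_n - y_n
A

For the recurrence x_{n+1} = y_n, y_{n+1} = -x_n:

x_{n+1}^2 + y_{n+1}^2 = y_n^2 + (-x_n)^2 = x_n^2 + y_n^2
The sum of squares is conserved (like energy in a harmonic oscillator).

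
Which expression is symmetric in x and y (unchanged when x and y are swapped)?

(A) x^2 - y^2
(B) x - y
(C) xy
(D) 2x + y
C

A symmetric expression is unchanged when the variables are permuted; here the transformation to test is the swap (x, y) -> (y, x).
Substitute the transformed coordinates into each option and compare with the original:
(A) x^2 - y^2  ->  (y)^2 - (x)^2 = -x^2 + y^2   [differs from x^2 - y^2: not invariant]
(B) x - y  ->  (y) - (x) = -x + y   [differs from x - y: not invariant]
(C) xy  ->  (y)(x) = xy   [equals xy: invariant]
(D) 2x + y  ->  2(y) + (x) = x + 2y   [differs from 2x + y: not invariant]

Only option (C), xy, is unchanged by the transformation.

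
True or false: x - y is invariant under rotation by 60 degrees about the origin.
False

Applying rotation by 60 degrees: x' = x*cos(60 degrees) - y*sin(60 degrees) = x/2 - sqrt(3)y/2, y' = x*sin(60 degrees) + y*cos(60 degrees) = sqrt(3)x/2 + y/2

Substituting into x - y:
(x/2 - sqrt(3)y/2) - (sqrt(3)x/2 + y/2)
= -sqrt(3)x/2 + x/2 - sqrt(3)y/2 - y/2

This differs from the original expression x - y, so it is NOT invariant.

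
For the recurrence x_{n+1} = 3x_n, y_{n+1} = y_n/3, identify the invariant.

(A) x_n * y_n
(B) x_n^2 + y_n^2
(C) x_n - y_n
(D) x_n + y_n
A

For the recurrence x_{n+1} = 3x_n, y_{n+1} = y_n/3:

x_{n+1} * y_{n+1} = (3x_n) * (y_n/3) = x_n * y_n
The product is conserved.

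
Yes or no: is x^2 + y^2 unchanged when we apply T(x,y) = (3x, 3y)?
No

Substitute T(x,y) = (3x, 3y) into the expression and compare with the original.

Original: x^2 + y^2
After applying T: (3x)^2 + (3y)^2 = 9x^2 + 9y^2

This differs from the original x^2 + y^2 (difference: 8x^2 + 8y^2), so the expression is NOT invariant.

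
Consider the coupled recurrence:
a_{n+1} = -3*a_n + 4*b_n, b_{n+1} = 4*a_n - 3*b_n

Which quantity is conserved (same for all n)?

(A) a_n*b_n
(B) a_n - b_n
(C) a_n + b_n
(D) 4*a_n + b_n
C

Replace a_n by a_{n+1} = -3*a_n + 4*b_n and b_n by b_{n+1} = 4*a_n - 3*b_n in each option and simplify:
(A) a_n*b_n  ->  (-3*a_n + 4*b_n)*(4*a_n - 3*b_n) = -12*a_n^2 + 25*a_n*b_n - 12*b_n^2   [not conserved]
(B) a_n - b_n  ->  (-3*a_n + 4*b_n) - (4*a_n - 3*b_n) = -7*a_n + 7*b_n   [not conserved]
(C) a_n + b_n  ->  (-3*a_n + 4*b_n) + (4*a_n - 3*b_n) = a_n + b_n   [conserved]
(D) 4*a_n + b_n  ->  4*(-3*a_n + 4*b_n) + (4*a_n - 3*b_n) = -8*a_n + 13*b_n   [not conserved]

Only (C) a_n + b_n returns to itself after one step, so it is the conserved quantity.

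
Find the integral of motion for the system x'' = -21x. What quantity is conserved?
E = (x')^2 + 21x^2

Multiply the equation by x':
x' * x'' = -21x * x'
The left side is d/dt[(x')^2/2] and the right side is d/dt[-21x^2/2], so
d/dt[(x')^2/2 + 21x^2/2] = 0, i.e. (x')^2/2 + 21x^2/2 = constant.
Multiplying by 2, the integral of motion is E = (x')^2 + 21x^2.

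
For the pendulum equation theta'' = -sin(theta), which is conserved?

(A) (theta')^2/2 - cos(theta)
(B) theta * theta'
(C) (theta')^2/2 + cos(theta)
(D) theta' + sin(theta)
A

A first integral I satisfies dI/dt = 0 along every solution. Differentiate each option and use the equation of motion:
(A) d/dt[(theta')^2/2 - cos(theta)] = theta' theta'' + sin(theta) theta' = theta'(-sin(theta)) + theta' sin(theta) = 0
(B) d/dt[theta * theta'] = (theta')^2 + theta theta'' = (theta')^2 - theta sin(theta), not identically 0
(C) d/dt[(theta')^2/2 + cos(theta)] = theta' theta'' - sin(theta) theta' = -2 theta' sin(theta), not identically 0
(D) d/dt[theta' + sin(theta)] = theta'' + cos(theta) theta' = -sin(theta) + theta' cos(theta), not identically 0

Only (A) has zero time-derivative. This is the total energy: kinetic (theta')^2/2 plus potential -cos(theta).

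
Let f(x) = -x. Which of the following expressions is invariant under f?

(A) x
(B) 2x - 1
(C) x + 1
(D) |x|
D

For f(x) = -x:
Applying f replaces x by -x. Since |-x| = |x|, the absolute value is unchanged by f, whereas x -> -x, 2x - 1 -> -2x - 1 and x + 1 -> -x + 1 all change.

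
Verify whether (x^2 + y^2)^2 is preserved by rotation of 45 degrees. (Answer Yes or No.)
Yes

Applying rotation by 45 degrees: x' = x*cos(45 degrees) - y*sin(45 degrees) = sqrt(2)x/2 - sqrt(2)y/2, y' = x*sin(45 degrees) + y*cos(45 degrees) = sqrt(2)x/2 + sqrt(2)y/2

Substituting into (x^2 + y^2)^2:
((sqrt(2)x/2 - sqrt(2)y/2)^2 + (sqrt(2)x/2 + sqrt(2)y/2)^2)^2
= x^4 + 2x^2y^2 + y^4 = (x^2 + y^2)^2

This equals the original expression (x^2 + y^2)^2, so it IS invariant.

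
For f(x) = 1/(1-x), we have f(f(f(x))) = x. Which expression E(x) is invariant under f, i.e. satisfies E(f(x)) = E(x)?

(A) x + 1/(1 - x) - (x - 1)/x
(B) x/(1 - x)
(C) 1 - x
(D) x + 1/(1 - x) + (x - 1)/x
D

Replace x by f(x) = 1/(1 - x) in each option and simplify. As a quick numerical cross-check, also compare E(5) with E(f(5)) = E(-1/4).

(A) x + 1/(1 - x) - (x - 1)/x  ->  (1/(1 - x)) + 1/(1 - (1/(1 - x))) - ((1/(1 - x)) - 1)/(1/(1 - x)) = (x^2(1 - x) - x + (x - 1)^2)/(x(x - 1)); check: E(5) = 79/20 but E(-1/4) = -89/20.   [not invariant]
(B) x/(1 - x)  ->  (1/(1 - x))/(1 - (1/(1 - x))) = -1/x; check: E(5) = -5/4 but E(-1/4) = -1/5.   [not invariant]
(C) 1 - x  ->  1 - (1/(1 - x)) = x/(x - 1); check: E(5) = -4 but E(-1/4) = 5/4.   [not invariant]
(D) x + 1/(1 - x) + (x - 1)/x  ->  (1/(1 - x)) + 1/(1 - (1/(1 - x))) + ((1/(1 - x)) - 1)/(1/(1 - x)), which simplifies back to x + 1/(1 - x) + (x - 1)/x; check: E(5) = 111/20, E(-1/4) = 111/20.   [invariant]

Only (D) is unchanged. Indeed f(f(x)) = 1/(1 - 1/(1-x)) = (1-x)/(-x) = (x-1)/x, so E(x) = x + f(x) + f(f(x)) is the sum over the whole 3-cycle; applying f just permutes the three terms cyclically (x -> f(x) -> f(f(x)) -> x), leaving the sum unchanged.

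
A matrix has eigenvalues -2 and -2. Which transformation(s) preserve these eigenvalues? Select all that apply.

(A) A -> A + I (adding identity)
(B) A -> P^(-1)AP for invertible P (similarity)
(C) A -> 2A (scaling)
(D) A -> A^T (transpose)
B and D

Eigenvalues are preserved by:
1. Similarity transformations: A -> P^(-1)AP (same characteristic polynomial)
2. Transpose: A^T has the same eigenvalues as A

Eigenvalues are NOT preserved by:
- Adding identity: eigenvalues become -2+1, -2+1
- Scaling: eigenvalues become -4, -4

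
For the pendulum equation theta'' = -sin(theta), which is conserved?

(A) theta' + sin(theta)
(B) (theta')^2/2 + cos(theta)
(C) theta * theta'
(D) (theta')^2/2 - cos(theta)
D

A first integral I satisfies dI/dt = 0 along every solution. Differentiate each option and use the equation of motion:
(A) d/dt[theta' + sin(theta)] = theta'' + cos(theta) theta' = -sin(theta) + theta' cos(theta), not identically 0
(B) d/dt[(theta')^2/2 + cos(theta)] = theta' theta'' - sin(theta) theta' = -2 theta' sin(theta), not identically 0
(C) d/dt[theta * theta'] = (theta')^2 + theta theta'' = (theta')^2 - theta sin(theta), not identically 0
(D) d/dt[(theta')^2/2 - cos(theta)] = theta' theta'' + sin(theta) theta' = theta'(-sin(theta)) + theta' sin(theta) = 0

Only (D) has zero time-derivative. This is the total energy: kinetic (theta')^2/2 plus potential -cos(theta).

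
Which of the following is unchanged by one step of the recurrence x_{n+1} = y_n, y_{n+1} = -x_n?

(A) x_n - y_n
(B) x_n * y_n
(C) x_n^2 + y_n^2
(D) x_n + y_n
C

For the recurrence x_{n+1} = y_n, y_{n+1} = -x_n:

x_{n+1}^2 + y_{n+1}^2 = y_n^2 + (-x_n)^2 = x_n^2 + y_n^2
The sum of squares is conserved (like energy in a harmonic oscillator).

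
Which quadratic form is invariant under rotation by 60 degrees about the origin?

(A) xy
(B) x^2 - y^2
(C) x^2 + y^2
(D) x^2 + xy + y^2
C

Rotation by 60 degrees sends (x, y) to (x/2 - sqrt(3)y/2, sqrt(3)x/2 + y/2).
Substitute the transformed coordinates into each option and compare with the original:
(A) xy  ->  (x/2 - sqrt(3)y/2)(sqrt(3)x/2 + y/2) = sqrt(3)x^2/4 - xy/2 - sqrt(3)y^2/4   [differs from xy: not invariant]
(B) x^2 - y^2  ->  (x/2 - sqrt(3)y/2)^2 - (sqrt(3)x/2 + y/2)^2 = -x^2/2 - sqrt(3)xy + y^2/2   [differs from x^2 - y^2: not invariant]
(C) x^2 + y^2  ->  (x/2 - sqrt(3)y/2)^2 + (sqrt(3)x/2 + y/2)^2 = x^2 + y^2   [equals x^2 + y^2: invariant]
(D) x^2 + xy + y^2  ->  (x/2 - sqrt(3)y/2)^2 + (x/2 - sqrt(3)y/2)(sqrt(3)x/2 + y/2) + (sqrt(3)x/2 + y/2)^2 = sqrt(3)x^2/4 + x^2 - xy/2 - sqrt(3)y^2/4 + y^2   [differs from x^2 + xy + y^2: not invariant]

Only option (C), x^2 + y^2, is unchanged by the transformation.
x^2 + y^2 is the squared distance from the origin, which rotations preserve.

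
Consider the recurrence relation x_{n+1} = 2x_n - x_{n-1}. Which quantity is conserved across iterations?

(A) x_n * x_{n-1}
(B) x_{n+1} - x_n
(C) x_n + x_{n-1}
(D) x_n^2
B

For the recurrence x_{n+1} = 2x_n - x_{n-1}:

If x_{n+1} = 2x_n - x_{n-1}, then:
x_{n+1} - x_n = x_n - x_{n-1}
The first difference is constant throughout the sequence.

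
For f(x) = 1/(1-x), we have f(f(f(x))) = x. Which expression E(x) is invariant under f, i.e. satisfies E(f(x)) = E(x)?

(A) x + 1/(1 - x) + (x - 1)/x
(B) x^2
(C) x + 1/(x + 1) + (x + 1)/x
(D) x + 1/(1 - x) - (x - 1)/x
A

Replace x by f(x) = 1/(1 - x) in each option and simplify. As a quick numerical cross-check, also compare E(5) with E(f(5)) = E(-1/4).

(A) x + 1/(1 - x) + (x - 1)/x  ->  (1/(1 - x)) + 1/(1 - (1/(1 - x))) + ((1/(1 - x)) - 1)/(1/(1 - x)), which simplifies back to x + 1/(1 - x) + (x - 1)/x; check: E(5) = 111/20, E(-1/4) = 111/20.   [invariant]
(B) x^2  ->  (1/(1 - x))^2 = (x - 1)^(-2); check: E(5) = 25 but E(-1/4) = 1/16.   [not invariant]
(C) x + 1/(x + 1) + (x + 1)/x  ->  (1/(1 - x)) + 1/((1/(1 - x)) + 1) + ((1/(1 - x)) + 1)/(1/(1 - x)) = (-x^3 + 6x^2 - 11x + 7)/(x^2 - 3x + 2); check: E(5) = 191/30 but E(-1/4) = -23/12.   [not invariant]
(D) x + 1/(1 - x) - (x - 1)/x  ->  (1/(1 - x)) + 1/(1 - (1/(1 - x))) - ((1/(1 - x)) - 1)/(1/(1 - x)) = (x^2(1 - x) - x + (x - 1)^2)/(x(x - 1)); check: E(5) = 79/20 but E(-1/4) = -89/20.   [not invariant]

Only (A) is unchanged. Indeed f(f(x)) = 1/(1 - 1/(1-x)) = (1-x)/(-x) = (x-1)/x, so E(x) = x + f(x) + f(f(x)) is the sum over the whole 3-cycle; applying f just permutes the three terms cyclically (x -> f(x) -> f(f(x)) -> x), leaving the sum unchanged.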